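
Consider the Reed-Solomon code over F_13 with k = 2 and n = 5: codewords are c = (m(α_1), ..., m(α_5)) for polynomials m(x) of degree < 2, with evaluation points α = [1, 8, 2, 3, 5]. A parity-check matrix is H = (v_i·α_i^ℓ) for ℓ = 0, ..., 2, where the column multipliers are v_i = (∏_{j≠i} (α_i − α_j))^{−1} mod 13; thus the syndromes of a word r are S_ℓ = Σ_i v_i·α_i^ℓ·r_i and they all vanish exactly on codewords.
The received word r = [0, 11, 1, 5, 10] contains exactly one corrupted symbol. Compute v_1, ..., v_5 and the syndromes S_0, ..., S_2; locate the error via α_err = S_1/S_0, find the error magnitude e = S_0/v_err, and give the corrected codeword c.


S = (12, 11, 9), error at position 3, error magnitude e = 5, c = [0, 11, 9, 5, 10].

Step 1: column multipliers v_i = (∏_{j≠i}(α_i − α_j))^{−1} mod 13.
  i = 1 (α = 1): (1−8)(1−2)(1−3)(1−5) = (−7)·(−1)·(−2)·(−4) = 56 ≡ 4, so v_1 = 4^{−1} = 10 (mod 13).
  i = 2 (α = 8): (8−1)(8−2)(8−3)(8−5) = 7·6·5·3 = 630 ≡ 6, so v_2 = 6^{−1} = 11 (mod 13).
  i = 3 (α = 2): (2−1)(2−8)(2−3)(2−5) = 1·(−6)·(−1)·(−3) = −18 ≡ 8, so v_3 = 8^{−1} = 5 (mod 13).
  i = 4 (α = 3): (3−1)(3−8)(3−2)(3−5) = 2·(−5)·1·(−2) = 20 ≡ 7, so v_4 = 7^{−1} = 2 (mod 13).
  i = 5 (α = 5): (5−1)(5−8)(5−2)(5−3) = 4·(−3)·3·2 = −72 ≡ 6, so v_5 = 6^{−1} = 11 (mod 13).
  v = [10, 11, 5, 2, 11].
Step 2: syndromes of r = [0, 11, 1, 5, 10] (all sums mod 13).
  S_0 = Σ v_i r_i = 10·0 + 11·11 + 5·1 + 2·5 + 11·10 = 246 ≡ 12.
  S_1 = Σ v_i α_i r_i = 10·1·0 + 11·8·11 + 5·2·1 + 2·3·5 + 11·5·10 = 1558 ≡ 11.
  α_i^2 mod 13 = [1, 12, 4, 9, 12].
  S_2 = Σ v_i α_i^2 r_i = 10·1·0 + 11·12·11 + 5·4·1 + 2·9·5 + 11·12·10 = 2882 ≡ 9.
  S = (12, 11, 9) ≠ 0, so r is not a codeword (an error is present).
Step 3: locate the error. For a single error e at position i, S_ℓ = v_i·e·α_i^ℓ, so α_err = S_1/S_0.
  S_0^{−1} = 12^{−1} = 12 (mod 13), so α_err = 11·12 = 132 ≡ 2 = α_3. Error position i = 3.
  Consistency check: S_2/S_1 = 9·6 = 54 ≡ 2 = α_err ✓ (single-error assumption holds).
Step 4: error magnitude e = S_0/v_3 = S_0·∏_{j≠3}(α_3 − α_j) = 12·8 = 96 ≡ 5 (mod 13).
Step 5: correct position 3: c_3 = r_3 − e = 1 − 5 ≡ 9 (mod 13). Hence c = [0, 11, 9, 5, 10].
  Check: interpolating c through the α_i gives m(x) = 4 + 9·x (degree < 2) with m(α_i) = c_i for every i, so c is indeed a codeword.


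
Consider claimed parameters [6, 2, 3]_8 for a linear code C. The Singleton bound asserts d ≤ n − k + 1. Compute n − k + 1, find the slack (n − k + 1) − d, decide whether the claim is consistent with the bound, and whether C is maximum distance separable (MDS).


Singleton RHS = n − k + 1 = 5, slack = 2, bound satisfied, not MDS.

Singleton bound: d ≤ n − k + 1.
Here n = 6, k = 2, so n − k + 1 = 5.
Given d = 3, check d ≤ 5: YES.
Slack = (n − k + 1) − d = 2.
The code is NOT MDS (slack = 2 > 0).
Description: the claimed parameters are [6, 2, 3]_8; such a code would be non-MDS.


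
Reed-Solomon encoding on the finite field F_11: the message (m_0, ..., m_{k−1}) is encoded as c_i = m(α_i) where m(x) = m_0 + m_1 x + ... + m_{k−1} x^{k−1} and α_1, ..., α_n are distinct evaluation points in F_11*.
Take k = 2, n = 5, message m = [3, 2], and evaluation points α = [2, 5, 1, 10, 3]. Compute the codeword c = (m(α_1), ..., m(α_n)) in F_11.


c = [7, 2, 5, 1, 9]

Message polynomial: m(x) = 3 + 2·x (mod 11).
For each evaluation point α_i, compute m(α_i) mod 11:
  α_1 = 2: Horner steps 2 → 7, so m(2) = 7.
  α_2 = 5: Horner steps 2 → 2, so m(5) = 2.
  α_3 = 1: Horner steps 2 → 5, so m(1) = 5.
  α_4 = 10: Horner steps 2 → 1, so m(10) = 1.
  α_5 = 3: Horner steps 2 → 9, so m(3) = 9.
Codeword c = [7, 2, 5, 1, 9] ∈ F_11^5.


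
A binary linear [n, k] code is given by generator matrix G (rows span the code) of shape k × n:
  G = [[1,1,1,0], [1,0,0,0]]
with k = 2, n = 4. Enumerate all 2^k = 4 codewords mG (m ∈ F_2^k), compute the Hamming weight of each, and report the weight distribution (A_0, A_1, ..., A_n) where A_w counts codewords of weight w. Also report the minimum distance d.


Weight distribution: A_0 = 1, A_1 = 1, A_2 = 1, A_3 = 1. Minimum distance d = 1.

Enumerate all 2^2 = 4 messages m ∈ F_2^2.
For each, compute codeword c = mG in F_2^4, then tally its weight.
  m = 00 → c = 0000, weight = 0.
  m = 10 → c = 1110, weight = 3.
  m = 01 → c = 1000, weight = 1.
  m = 11 → c = 0110, weight = 2.
Tally weights:
  weight 0: 1 codewords.
  weight 1: 1 codewords.
  weight 2: 1 codewords.
  weight 3: 1 codewords.
Minimum distance d = smallest w > 0 with A_w > 0 = 1.
Sanity: Σ A_w = 4 = 2^2 = 4 ✓.


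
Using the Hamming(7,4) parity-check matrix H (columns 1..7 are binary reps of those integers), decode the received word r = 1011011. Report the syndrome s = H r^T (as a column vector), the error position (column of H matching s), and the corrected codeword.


s = (1, 1, 1)^T, error position = 7, corrected codeword c = 1011010

Compute s = H r^T mod 2 one row at a time:
  s_1 = 1 + 0 + 1 + 1 = 3 ≡ 1 (mod 2).
  s_2 = 0 + 1 + 1 + 1 = 3 ≡ 1 (mod 2).
  s_3 = 1 + 1 + 0 + 1 = 3 ≡ 1 (mod 2).
s = (1, 1, 1)^T — this equals column 7 of H (binary 111), so error is at position 7.
Correct: flip bit 7 of r = 1011011 to get c = 1011010.


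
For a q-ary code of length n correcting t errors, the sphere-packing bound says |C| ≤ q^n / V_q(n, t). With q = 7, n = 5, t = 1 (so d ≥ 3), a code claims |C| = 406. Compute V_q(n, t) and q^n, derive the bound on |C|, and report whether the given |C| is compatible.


V_q(n, t) = 31, q^n = 16807, Hamming bound = 542, |C| = 406 ≤ bound (satisfied).

Step 1: Compute V_q(n, t) = Σ_{j=0}^1 C(n, j) (q−1)^j.
  j = 0: C(5,0)·(6)^0 = 1·1 = 1.
  j = 1: C(5,1)·(6)^1 = 5·6 = 30.
  V_q(n, t) = 1 + 30 = 31.
Step 2: q^n = 7^5 = 16807.
Step 3: Hamming bound ⌊q^n / V_q(n,t)⌋ = ⌊16807/31⌋ = 542.
Step 4: Compare |C| = 406 to 542: satisfied.
The claimed |C| lies below the Hamming bound.


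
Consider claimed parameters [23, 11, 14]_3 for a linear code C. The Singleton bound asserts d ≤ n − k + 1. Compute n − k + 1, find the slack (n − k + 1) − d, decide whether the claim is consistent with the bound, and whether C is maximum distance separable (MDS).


Singleton RHS = n − k + 1 = 13, slack = -1, bound violated (no such code; not MDS).

Singleton bound: d ≤ n − k + 1.
Here n = 23, k = 11, so n − k + 1 = 13.
Given d = 14, check d ≤ 13: NO.
Slack = (n − k + 1) − d = -1.
The slack is negative: d = 14 exceeds n − k + 1 = 13 by 1, so the Singleton bound is violated and no linear [23, 11, 14]_3 code can exist. In particular it is not MDS (MDS requires d = n − k + 1 exactly).
Description: the claimed parameters are [23, 11, 14]_3; such a code would be impossible (violates the Singleton bound).


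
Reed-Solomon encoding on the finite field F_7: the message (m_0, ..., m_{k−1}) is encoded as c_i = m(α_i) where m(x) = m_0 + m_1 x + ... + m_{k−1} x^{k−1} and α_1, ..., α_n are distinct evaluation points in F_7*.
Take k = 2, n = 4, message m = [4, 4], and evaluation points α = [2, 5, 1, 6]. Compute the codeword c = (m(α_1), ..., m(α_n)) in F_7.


c = [5, 3, 1, 0]

Message polynomial: m(x) = 4 + 4·x (mod 7).
For each evaluation point α_i, compute m(α_i) mod 7:
  α_1 = 2: Horner steps 4 → 5, so m(2) = 5.
  α_2 = 5: Horner steps 4 → 3, so m(5) = 3.
  α_3 = 1: Horner steps 4 → 1, so m(1) = 1.
  α_4 = 6: Horner steps 4 → 0, so m(6) = 0.
Codeword c = [5, 3, 1, 0] ∈ F_7^4.


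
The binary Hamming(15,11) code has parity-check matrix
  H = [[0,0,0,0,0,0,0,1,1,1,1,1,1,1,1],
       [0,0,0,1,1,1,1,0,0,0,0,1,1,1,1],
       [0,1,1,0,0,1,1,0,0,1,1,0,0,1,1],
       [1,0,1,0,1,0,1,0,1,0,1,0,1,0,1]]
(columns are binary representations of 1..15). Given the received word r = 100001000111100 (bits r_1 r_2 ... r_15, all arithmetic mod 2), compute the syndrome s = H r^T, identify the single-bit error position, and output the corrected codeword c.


s = (0, 1, 1, 1)^T, error position = 7, corrected codeword c = 100001100111100

Compute s = H r^T mod 2 one row at a time:
  s_1 = 0 + 0 + 1 + 1 + 1 + 1 + 0 + 0 = 4 ≡ 0 (mod 2).
  s_2 = 0 + 0 + 1 + 0 + 1 + 1 + 0 + 0 = 3 ≡ 1 (mod 2).
  s_3 = 0 + 0 + 1 + 0 + 1 + 1 + 0 + 0 = 3 ≡ 1 (mod 2).
  s_4 = 1 + 0 + 0 + 0 + 0 + 1 + 1 + 0 = 3 ≡ 1 (mod 2).
s = (0, 1, 1, 1)^T — this equals column 7 of H (binary 0111), so error is at position 7.
Correct: flip bit 7 of r = 100001000111100 to get c = 100001100111100.


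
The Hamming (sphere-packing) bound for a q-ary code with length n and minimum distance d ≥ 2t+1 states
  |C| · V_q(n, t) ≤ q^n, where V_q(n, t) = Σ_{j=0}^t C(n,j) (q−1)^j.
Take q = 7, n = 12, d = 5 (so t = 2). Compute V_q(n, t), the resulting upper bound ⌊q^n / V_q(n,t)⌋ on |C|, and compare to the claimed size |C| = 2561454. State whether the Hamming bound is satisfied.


V_q(n, t) = 2449, q^n = 13841287201, Hamming bound = 5651811, |C| = 2561454 ≤ bound (satisfied).

Step 1: Compute V_q(n, t) = Σ_{j=0}^2 C(n, j) (q−1)^j.
  j = 0: C(12,0)·(6)^0 = 1·1 = 1.
  j = 1: C(12,1)·(6)^1 = 12·6 = 72.
  j = 2: C(12,2)·(6)^2 = 66·36 = 2376.
  V_q(n, t) = 1 + 72 + 2376 = 2449.
Step 2: q^n = 7^12 = 13841287201.
Step 3: Hamming bound ⌊q^n / V_q(n,t)⌋ = ⌊13841287201/2449⌋ = 5651811.
Step 4: Compare |C| = 2561454 to 5651811: satisfied.
The claimed |C| lies below the Hamming bound.


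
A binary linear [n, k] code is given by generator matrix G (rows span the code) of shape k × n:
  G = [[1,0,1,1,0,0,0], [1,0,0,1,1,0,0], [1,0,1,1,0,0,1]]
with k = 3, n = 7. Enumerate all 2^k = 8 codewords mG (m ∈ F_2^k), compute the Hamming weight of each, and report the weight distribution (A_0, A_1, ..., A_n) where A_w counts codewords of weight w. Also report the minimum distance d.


Weight distribution: A_0 = 1, A_1 = 1, A_2 = 1, A_3 = 3, A_4 = 2. Minimum distance d = 1.

Enumerate all 2^3 = 8 messages m ∈ F_2^3.
For each, compute codeword c = mG in F_2^7, then tally its weight.
  m = 000 → c = 0000000, weight = 0.
  m = 100 → c = 1011000, weight = 3.
  m = 010 → c = 1001100, weight = 3.
  m = 110 → c = 0010100, weight = 2.
  m = 001 → c = 1011001, weight = 4.
  m = 101 → c = 0000001, weight = 1.
  m = 011 → c = 0010101, weight = 3.
  m = 111 → c = 1001101, weight = 4.
Tally weights:
  weight 0: 1 codewords.
  weight 1: 1 codewords.
  weight 2: 1 codewords.
  weight 3: 3 codewords.
  weight 4: 2 codewords.
Minimum distance d = smallest w > 0 with A_w > 0 = 1.
Sanity: Σ A_w = 8 = 2^3 = 8 ✓.


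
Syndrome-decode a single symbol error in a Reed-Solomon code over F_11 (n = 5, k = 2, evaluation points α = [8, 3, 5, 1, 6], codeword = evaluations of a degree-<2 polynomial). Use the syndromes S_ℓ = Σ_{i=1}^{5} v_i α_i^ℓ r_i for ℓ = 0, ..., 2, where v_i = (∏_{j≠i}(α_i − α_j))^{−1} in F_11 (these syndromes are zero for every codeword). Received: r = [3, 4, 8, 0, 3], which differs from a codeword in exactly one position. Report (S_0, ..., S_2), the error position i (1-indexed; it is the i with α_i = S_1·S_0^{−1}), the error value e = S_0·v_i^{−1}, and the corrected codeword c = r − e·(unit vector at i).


S = (5, 8, 4), error at position 5, error magnitude e = 4, c = [3, 4, 8, 0, 10].

Step 1: column multipliers v_i = (∏_{j≠i}(α_i − α_j))^{−1} mod 11.
  i = 1 (α = 8): (8−3)(8−5)(8−1)(8−6) = 5·3·7·2 = 210 ≡ 1, so v_1 = 1^{−1} = 1 (mod 11).
  i = 2 (α = 3): (3−8)(3−5)(3−1)(3−6) = (−5)·(−2)·2·(−3) = −60 ≡ 6, so v_2 = 6^{−1} = 2 (mod 11).
  i = 3 (α = 5): (5−8)(5−3)(5−1)(5−6) = (−3)·2·4·(−1) = 24 ≡ 2, so v_3 = 2^{−1} = 6 (mod 11).
  i = 4 (α = 1): (1−8)(1−3)(1−5)(1−6) = (−7)·(−2)·(−4)·(−5) = 280 ≡ 5, so v_4 = 5^{−1} = 9 (mod 11).
  i = 5 (α = 6): (6−8)(6−3)(6−5)(6−1) = (−2)·3·1·5 = −30 ≡ 3, so v_5 = 3^{−1} = 4 (mod 11).
  v = [1, 2, 6, 9, 4].
Step 2: syndromes of r = [3, 4, 8, 0, 3] (all sums mod 11).
  S_0 = Σ v_i r_i = 1·3 + 2·4 + 6·8 + 9·0 + 4·3 = 71 ≡ 5.
  S_1 = Σ v_i α_i r_i = 1·8·3 + 2·3·4 + 6·5·8 + 9·1·0 + 4·6·3 = 360 ≡ 8.
  α_i^2 mod 11 = [9, 9, 3, 1, 3].
  S_2 = Σ v_i α_i^2 r_i = 1·9·3 + 2·9·4 + 6·3·8 + 9·1·0 + 4·3·3 = 279 ≡ 4.
  S = (5, 8, 4) ≠ 0, so r is not a codeword (an error is present).
Step 3: locate the error. For a single error e at position i, S_ℓ = v_i·e·α_i^ℓ, so α_err = S_1/S_0.
  S_0^{−1} = 5^{−1} = 9 (mod 11), so α_err = 8·9 = 72 ≡ 6 = α_5. Error position i = 5.
  Consistency check: S_2/S_1 = 4·7 = 28 ≡ 6 = α_err ✓ (single-error assumption holds).
Step 4: error magnitude e = S_0/v_5 = S_0·∏_{j≠5}(α_5 − α_j) = 5·3 = 15 ≡ 4 (mod 11).
Step 5: correct position 5: c_5 = r_5 − e = 3 − 4 ≡ 10 (mod 11). Hence c = [3, 4, 8, 0, 10].
  Check: interpolating c through the α_i gives m(x) = 9 + 2·x (degree < 2) with m(α_i) = c_i for every i, so c is indeed a codeword.


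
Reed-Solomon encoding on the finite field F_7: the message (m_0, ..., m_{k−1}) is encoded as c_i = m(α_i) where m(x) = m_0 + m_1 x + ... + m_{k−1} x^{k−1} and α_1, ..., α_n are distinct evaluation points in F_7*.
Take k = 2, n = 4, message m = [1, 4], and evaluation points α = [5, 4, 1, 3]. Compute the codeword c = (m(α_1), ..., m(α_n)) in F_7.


c = [0, 3, 5, 6]

Message polynomial: m(x) = 1 + 4·x (mod 7).
For each evaluation point α_i, compute m(α_i) mod 7:
  α_1 = 5: Horner steps 4 → 0, so m(5) = 0.
  α_2 = 4: Horner steps 4 → 3, so m(4) = 3.
  α_3 = 1: Horner steps 4 → 5, so m(1) = 5.
  α_4 = 3: Horner steps 4 → 6, so m(3) = 6.
Codeword c = [0, 3, 5, 6] ∈ F_7^4.


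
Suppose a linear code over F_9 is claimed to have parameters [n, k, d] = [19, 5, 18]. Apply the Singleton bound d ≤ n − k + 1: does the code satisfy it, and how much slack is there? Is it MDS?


Singleton RHS = n − k + 1 = 15, slack = -3, bound violated (no such code; not MDS).

Singleton bound: d ≤ n − k + 1.
Here n = 19, k = 5, so n − k + 1 = 15.
Given d = 18, check d ≤ 15: NO.
Slack = (n − k + 1) − d = -3.
The slack is negative: d = 18 exceeds n − k + 1 = 15 by 3, so the Singleton bound is violated and no linear [19, 5, 18]_9 code can exist. In particular it is not MDS (MDS requires d = n − k + 1 exactly).
Description: the claimed parameters are [19, 5, 18]_9; such a code would be impossible (violates the Singleton bound).


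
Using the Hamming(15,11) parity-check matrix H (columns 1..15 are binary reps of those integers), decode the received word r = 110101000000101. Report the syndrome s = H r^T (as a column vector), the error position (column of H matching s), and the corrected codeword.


s = (0, 0, 1, 1)^T, error position = 3, corrected codeword c = 111101000000101

Compute s = H r^T mod 2 one row at a time:
  s_1 = 0 + 0 + 0 + 0 + 0 + 1 + 0 + 1 = 2 ≡ 0 (mod 2).
  s_2 = 1 + 0 + 1 + 0 + 0 + 1 + 0 + 1 = 4 ≡ 0 (mod 2).
  s_3 = 1 + 0 + 1 + 0 + 0 + 0 + 0 + 1 = 3 ≡ 1 (mod 2).
  s_4 = 1 + 0 + 0 + 0 + 0 + 0 + 1 + 1 = 3 ≡ 1 (mod 2).
s = (0, 0, 1, 1)^T — this equals column 3 of H (binary 0011), so error is at position 3.
Correct: flip bit 3 of r = 110101000000101 to get c = 111101000000101.


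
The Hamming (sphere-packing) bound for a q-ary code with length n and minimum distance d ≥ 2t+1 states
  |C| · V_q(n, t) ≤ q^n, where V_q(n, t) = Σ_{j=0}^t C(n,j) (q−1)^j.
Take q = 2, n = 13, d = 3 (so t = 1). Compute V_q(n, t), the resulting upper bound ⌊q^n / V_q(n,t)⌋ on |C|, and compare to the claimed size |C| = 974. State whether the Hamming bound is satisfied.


V_q(n, t) = 14, q^n = 8192, Hamming bound = 585, |C| = 974 > bound (violated).

Step 1: Compute V_q(n, t) = Σ_{j=0}^1 C(n, j) (q−1)^j.
  j = 0: C(13,0)·(1)^0 = 1·1 = 1.
  j = 1: C(13,1)·(1)^1 = 13·1 = 13.
  V_q(n, t) = 1 + 13 = 14.
Step 2: q^n = 2^13 = 8192.
Step 3: Hamming bound ⌊q^n / V_q(n,t)⌋ = ⌊8192/14⌋ = 585.
Step 4: Compare |C| = 974 to 585: violated.
The claimed |C| lies above the Hamming bound, so no 2-ary code of length 13 with d ≥ 3 can have 974 codewords.


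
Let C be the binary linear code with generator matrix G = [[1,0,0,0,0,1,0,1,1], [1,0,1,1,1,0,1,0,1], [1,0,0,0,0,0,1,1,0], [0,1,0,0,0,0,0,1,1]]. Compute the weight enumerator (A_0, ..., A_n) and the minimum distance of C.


Weight distribution: A_0 = 1, A_3 = 4, A_4 = 4, A_5 = 2, A_6 = 2, A_7 = 2, A_8 = 1. Minimum distance d = 3.

Enumerate all 2^4 = 16 messages m ∈ F_2^4.
For each, compute codeword c = mG in F_2^9, then tally its weight.
  m = 0000 → c = 000000000, weight = 0.
  m = 1000 → c = 100001011, weight = 4.
  m = 0100 → c = 101110101, weight = 6.
  m = 1100 → c = 001111110, weight = 6.
  m = 0010 → c = 100000110, weight = 3.
  m = 1010 → c = 000001101, weight = 3.
  m = 0110 → c = 001110011, weight = 5.
  m = 1110 → c = 101111000, weight = 5.
  m = 0001 → c = 010000011, weight = 3.
  m = 1001 → c = 110001000, weight = 3.
  m = 0101 → c = 111110110, weight = 7.
  m = 1101 → c = 011111101, weight = 7.
  m = 0011 → c = 110000101, weight = 4.
  m = 1011 → c = 010001110, weight = 4.
  m = 0111 → c = 011110000, weight = 4.
  m = 1111 → c = 111111011, weight = 8.
Tally weights:
  weight 0: 1 codewords.
  weight 3: 4 codewords.
  weight 4: 4 codewords.
  weight 5: 2 codewords.
  weight 6: 2 codewords.
  weight 7: 2 codewords.
  weight 8: 1 codewords.
Minimum distance d = smallest w > 0 with A_w > 0 = 3.
Sanity: Σ A_w = 16 = 2^4 = 16 ✓.


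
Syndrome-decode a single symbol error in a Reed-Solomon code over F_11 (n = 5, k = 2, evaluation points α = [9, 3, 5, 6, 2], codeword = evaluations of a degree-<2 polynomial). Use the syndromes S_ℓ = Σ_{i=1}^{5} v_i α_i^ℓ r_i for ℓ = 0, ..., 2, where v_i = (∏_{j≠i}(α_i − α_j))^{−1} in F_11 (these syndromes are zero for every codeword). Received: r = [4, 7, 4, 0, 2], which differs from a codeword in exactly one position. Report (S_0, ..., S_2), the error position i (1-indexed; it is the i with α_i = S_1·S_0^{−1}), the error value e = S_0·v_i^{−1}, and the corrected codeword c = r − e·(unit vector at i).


S = (10, 6, 8), error at position 3, error magnitude e = 9, c = [4, 7, 6, 0, 2].

Step 1: column multipliers v_i = (∏_{j≠i}(α_i − α_j))^{−1} mod 11.
  i = 1 (α = 9): (9−3)(9−5)(9−6)(9−2) = 6·4·3·7 = 504 ≡ 9, so v_1 = 9^{−1} = 5 (mod 11).
  i = 2 (α = 3): (3−9)(3−5)(3−6)(3−2) = (−6)·(−2)·(−3)·1 = −36 ≡ 8, so v_2 = 8^{−1} = 7 (mod 11).
  i = 3 (α = 5): (5−9)(5−3)(5−6)(5−2) = (−4)·2·(−1)·3 = 24 ≡ 2, so v_3 = 2^{−1} = 6 (mod 11).
  i = 4 (α = 6): (6−9)(6−3)(6−5)(6−2) = (−3)·3·1·4 = −36 ≡ 8, so v_4 = 8^{−1} = 7 (mod 11).
  i = 5 (α = 2): (2−9)(2−3)(2−5)(2−6) = (−7)·(−1)·(−3)·(−4) = 84 ≡ 7, so v_5 = 7^{−1} = 8 (mod 11).
  v = [5, 7, 6, 7, 8].
Step 2: syndromes of r = [4, 7, 4, 0, 2] (all sums mod 11).
  S_0 = Σ v_i r_i = 5·4 + 7·7 + 6·4 + 7·0 + 8·2 = 109 ≡ 10.
  S_1 = Σ v_i α_i r_i = 5·9·4 + 7·3·7 + 6·5·4 + 7·6·0 + 8·2·2 = 479 ≡ 6.
  α_i^2 mod 11 = [4, 9, 3, 3, 4].
  S_2 = Σ v_i α_i^2 r_i = 5·4·4 + 7·9·7 + 6·3·4 + 7·3·0 + 8·4·2 = 657 ≡ 8.
  S = (10, 6, 8) ≠ 0, so r is not a codeword (an error is present).
Step 3: locate the error. For a single error e at position i, S_ℓ = v_i·e·α_i^ℓ, so α_err = S_1/S_0.
  S_0^{−1} = 10^{−1} = 10 (mod 11), so α_err = 6·10 = 60 ≡ 5 = α_3. Error position i = 3.
  Consistency check: S_2/S_1 = 8·2 = 16 ≡ 5 = α_err ✓ (single-error assumption holds).
Step 4: error magnitude e = S_0/v_3 = S_0·∏_{j≠3}(α_3 − α_j) = 10·2 = 20 ≡ 9 (mod 11).
Step 5: correct position 3: c_3 = r_3 − e = 4 − 9 ≡ 6 (mod 11). Hence c = [4, 7, 6, 0, 2].
  Check: interpolating c through the α_i gives m(x) = 3 + 5·x (degree < 2) with m(α_i) = c_i for every i, so c is indeed a codeword.


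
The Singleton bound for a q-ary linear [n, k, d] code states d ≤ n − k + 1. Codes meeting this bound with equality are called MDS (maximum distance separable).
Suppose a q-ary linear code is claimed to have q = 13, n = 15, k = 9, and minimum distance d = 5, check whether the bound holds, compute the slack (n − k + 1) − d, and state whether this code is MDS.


Singleton RHS = n − k + 1 = 7, slack = 2, bound satisfied, not MDS.

Singleton bound: d ≤ n − k + 1.
Here n = 15, k = 9, so n − k + 1 = 7.
Given d = 5, check d ≤ 7: YES.
Slack = (n − k + 1) − d = 2.
The code is NOT MDS (slack = 2 > 0).
Description: the claimed parameters are [15, 9, 5]_13; such a code would be non-MDS.


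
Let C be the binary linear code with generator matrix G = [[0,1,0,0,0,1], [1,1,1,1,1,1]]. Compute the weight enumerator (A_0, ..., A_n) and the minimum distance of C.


Weight distribution: A_0 = 1, A_2 = 1, A_4 = 1, A_6 = 1. Minimum distance d = 2.

Enumerate all 2^2 = 4 messages m ∈ F_2^2.
For each, compute codeword c = mG in F_2^6, then tally its weight.
  m = 00 → c = 000000, weight = 0.
  m = 10 → c = 010001, weight = 2.
  m = 01 → c = 111111, weight = 6.
  m = 11 → c = 101110, weight = 4.
Tally weights:
  weight 0: 1 codewords.
  weight 2: 1 codewords.
  weight 4: 1 codewords.
  weight 6: 1 codewords.
Minimum distance d = smallest w > 0 with A_w > 0 = 2.
Sanity: Σ A_w = 4 = 2^2 = 4 ✓.


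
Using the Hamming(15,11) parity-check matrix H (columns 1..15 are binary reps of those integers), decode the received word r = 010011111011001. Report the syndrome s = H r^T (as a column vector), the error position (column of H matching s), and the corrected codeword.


s = (1, 1, 1, 1)^T, error position = 15, corrected codeword c = 010011111011000

Compute s = H r^T mod 2 one row at a time:
  s_1 = 1 + 1 + 0 + 1 + 1 + 0 + 0 + 1 = 5 ≡ 1 (mod 2).
  s_2 = 0 + 1 + 1 + 1 + 1 + 0 + 0 + 1 = 5 ≡ 1 (mod 2).
  s_3 = 1 + 0 + 1 + 1 + 0 + 1 + 0 + 1 = 5 ≡ 1 (mod 2).
  s_4 = 0 + 0 + 1 + 1 + 1 + 1 + 0 + 1 = 5 ≡ 1 (mod 2).
s = (1, 1, 1, 1)^T — this equals column 15 of H (binary 1111), so error is at position 15.
Correct: flip bit 15 of r = 010011111011001 to get c = 010011111011000.


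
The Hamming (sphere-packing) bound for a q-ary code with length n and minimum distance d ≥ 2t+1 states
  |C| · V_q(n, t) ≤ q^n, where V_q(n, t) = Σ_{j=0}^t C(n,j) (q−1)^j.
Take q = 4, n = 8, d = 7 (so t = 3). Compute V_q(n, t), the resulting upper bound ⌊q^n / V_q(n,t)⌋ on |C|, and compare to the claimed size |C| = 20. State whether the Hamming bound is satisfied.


V_q(n, t) = 1789, q^n = 65536, Hamming bound = 36, |C| = 20 ≤ bound (satisfied).

Step 1: Compute V_q(n, t) = Σ_{j=0}^3 C(n, j) (q−1)^j.
  j = 0: C(8,0)·(3)^0 = 1·1 = 1.
  j = 1: C(8,1)·(3)^1 = 8·3 = 24.
  j = 2: C(8,2)·(3)^2 = 28·9 = 252.
  j = 3: C(8,3)·(3)^3 = 56·27 = 1512.
  V_q(n, t) = 1 + 24 + 252 + 1512 = 1789.
Step 2: q^n = 4^8 = 65536.
Step 3: Hamming bound ⌊q^n / V_q(n,t)⌋ = ⌊65536/1789⌋ = 36.
Step 4: Compare |C| = 20 to 36: satisfied.
The claimed |C| lies below the Hamming bound.


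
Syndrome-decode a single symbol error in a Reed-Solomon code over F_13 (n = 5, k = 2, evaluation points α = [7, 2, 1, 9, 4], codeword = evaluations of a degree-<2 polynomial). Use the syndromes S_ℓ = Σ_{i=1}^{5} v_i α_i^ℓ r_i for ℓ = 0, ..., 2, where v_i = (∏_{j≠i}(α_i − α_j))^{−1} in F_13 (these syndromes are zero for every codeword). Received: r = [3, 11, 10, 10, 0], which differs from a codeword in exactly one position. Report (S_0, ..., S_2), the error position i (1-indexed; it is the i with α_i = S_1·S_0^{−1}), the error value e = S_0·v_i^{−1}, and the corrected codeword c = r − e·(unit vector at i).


S = (5, 6, 2), error at position 4, error magnitude e = 5, c = [3, 11, 10, 5, 0].

Step 1: column multipliers v_i = (∏_{j≠i}(α_i − α_j))^{−1} mod 13.
  i = 1 (α = 7): (7−2)(7−1)(7−9)(7−4) = 5·6·(−2)·3 = −180 ≡ 2, so v_1 = 2^{−1} = 7 (mod 13).
  i = 2 (α = 2): (2−7)(2−1)(2−9)(2−4) = (−5)·1·(−7)·(−2) = −70 ≡ 8, so v_2 = 8^{−1} = 5 (mod 13).
  i = 3 (α = 1): (1−7)(1−2)(1−9)(1−4) = (−6)·(−1)·(−8)·(−3) = 144 ≡ 1, so v_3 = 1^{−1} = 1 (mod 13).
  i = 4 (α = 9): (9−7)(9−2)(9−1)(9−4) = 2·7·8·5 = 560 ≡ 1, so v_4 = 1^{−1} = 1 (mod 13).
  i = 5 (α = 4): (4−7)(4−2)(4−1)(4−9) = (−3)·2·3·(−5) = 90 ≡ 12, so v_5 = 12^{−1} = 12 (mod 13).
  v = [7, 5, 1, 1, 12].
Step 2: syndromes of r = [3, 11, 10, 10, 0] (all sums mod 13).
  S_0 = Σ v_i r_i = 7·3 + 5·11 + 1·10 + 1·10 + 12·0 = 96 ≡ 5.
  S_1 = Σ v_i α_i r_i = 7·7·3 + 5·2·11 + 1·1·10 + 1·9·10 + 12·4·0 = 357 ≡ 6.
  α_i^2 mod 13 = [10, 4, 1, 3, 3].
  S_2 = Σ v_i α_i^2 r_i = 7·10·3 + 5·4·11 + 1·1·10 + 1·3·10 + 12·3·0 = 470 ≡ 2.
  S = (5, 6, 2) ≠ 0, so r is not a codeword (an error is present).
Step 3: locate the error. For a single error e at position i, S_ℓ = v_i·e·α_i^ℓ, so α_err = S_1/S_0.
  S_0^{−1} = 5^{−1} = 8 (mod 13), so α_err = 6·8 = 48 ≡ 9 = α_4. Error position i = 4.
  Consistency check: S_2/S_1 = 2·11 = 22 ≡ 9 = α_err ✓ (single-error assumption holds).
Step 4: error magnitude e = S_0/v_4 = S_0·∏_{j≠4}(α_4 − α_j) = 5·1 = 5 ≡ 5 (mod 13).
Step 5: correct position 4: c_4 = r_4 − e = 10 − 5 ≡ 5 (mod 13). Hence c = [3, 11, 10, 5, 0].
  Check: interpolating c through the α_i gives m(x) = 9 + 1·x (degree < 2) with m(α_i) = c_i for every i, so c is indeed a codeword.


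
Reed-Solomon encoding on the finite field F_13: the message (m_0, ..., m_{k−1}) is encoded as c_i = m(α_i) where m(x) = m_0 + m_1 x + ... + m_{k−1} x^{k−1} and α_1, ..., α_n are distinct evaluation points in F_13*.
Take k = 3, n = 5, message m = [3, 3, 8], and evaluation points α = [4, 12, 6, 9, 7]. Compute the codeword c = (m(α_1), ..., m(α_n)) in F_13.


c = [0, 8, 10, 2, 0]

Message polynomial: m(x) = 3 + 3·x + 8·x^2 (mod 13).
For each evaluation point α_i, compute m(α_i) mod 13:
  α_1 = 4: Horner steps 8 → 9 → 0, so m(4) = 0.
  α_2 = 12: Horner steps 8 → 8 → 8, so m(12) = 8.
  α_3 = 6: Horner steps 8 → 12 → 10, so m(6) = 10.
  α_4 = 9: Horner steps 8 → 10 → 2, so m(9) = 2.
  α_5 = 7: Horner steps 8 → 7 → 0, so m(7) = 0.
Codeword c = [0, 8, 10, 2, 0] ∈ F_13^5.


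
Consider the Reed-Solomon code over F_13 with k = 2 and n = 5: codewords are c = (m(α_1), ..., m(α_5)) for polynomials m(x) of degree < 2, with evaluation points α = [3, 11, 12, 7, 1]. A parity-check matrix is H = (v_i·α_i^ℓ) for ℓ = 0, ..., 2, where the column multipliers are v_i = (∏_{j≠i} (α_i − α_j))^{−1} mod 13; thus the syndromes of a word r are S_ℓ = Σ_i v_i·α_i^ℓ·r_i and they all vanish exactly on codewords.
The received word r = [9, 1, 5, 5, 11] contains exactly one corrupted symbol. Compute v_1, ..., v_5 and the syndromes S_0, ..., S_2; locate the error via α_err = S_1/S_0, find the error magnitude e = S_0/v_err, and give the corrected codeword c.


S = (5, 8, 5), error at position 3, error magnitude e = 5, c = [9, 1, 0, 5, 11].

Step 1: column multipliers v_i = (∏_{j≠i}(α_i − α_j))^{−1} mod 13.
  i = 1 (α = 3): (3−11)(3−12)(3−7)(3−1) = (−8)·(−9)·(−4)·2 = −576 ≡ 9, so v_1 = 9^{−1} = 3 (mod 13).
  i = 2 (α = 11): (11−3)(11−12)(11−7)(11−1) = 8·(−1)·4·10 = −320 ≡ 5, so v_2 = 5^{−1} = 8 (mod 13).
  i = 3 (α = 12): (12−3)(12−11)(12−7)(12−1) = 9·1·5·11 = 495 ≡ 1, so v_3 = 1^{−1} = 1 (mod 13).
  i = 4 (α = 7): (7−3)(7−11)(7−12)(7−1) = 4·(−4)·(−5)·6 = 480 ≡ 12, so v_4 = 12^{−1} = 12 (mod 13).
  i = 5 (α = 1): (1−3)(1−11)(1−12)(1−7) = (−2)·(−10)·(−11)·(−6) = 1320 ≡ 7, so v_5 = 7^{−1} = 2 (mod 13).
  v = [3, 8, 1, 12, 2].
Step 2: syndromes of r = [9, 1, 5, 5, 11] (all sums mod 13).
  S_0 = Σ v_i r_i = 3·9 + 8·1 + 1·5 + 12·5 + 2·11 = 122 ≡ 5.
  S_1 = Σ v_i α_i r_i = 3·3·9 + 8·11·1 + 1·12·5 + 12·7·5 + 2·1·11 = 671 ≡ 8.
  α_i^2 mod 13 = [9, 4, 1, 10, 1].
  S_2 = Σ v_i α_i^2 r_i = 3·9·9 + 8·4·1 + 1·1·5 + 12·10·5 + 2·1·11 = 902 ≡ 5.
  S = (5, 8, 5) ≠ 0, so r is not a codeword (an error is present).
Step 3: locate the error. For a single error e at position i, S_ℓ = v_i·e·α_i^ℓ, so α_err = S_1/S_0.
  S_0^{−1} = 5^{−1} = 8 (mod 13), so α_err = 8·8 = 64 ≡ 12 = α_3. Error position i = 3.
  Consistency check: S_2/S_1 = 5·5 = 25 ≡ 12 = α_err ✓ (single-error assumption holds).
Step 4: error magnitude e = S_0/v_3 = S_0·∏_{j≠3}(α_3 − α_j) = 5·1 = 5 ≡ 5 (mod 13).
Step 5: correct position 3: c_3 = r_3 − e = 5 − 5 ≡ 0 (mod 13). Hence c = [9, 1, 0, 5, 11].
  Check: interpolating c through the α_i gives m(x) = 12 + 12·x (degree < 2) with m(α_i) = c_i for every i, so c is indeed a codeword.


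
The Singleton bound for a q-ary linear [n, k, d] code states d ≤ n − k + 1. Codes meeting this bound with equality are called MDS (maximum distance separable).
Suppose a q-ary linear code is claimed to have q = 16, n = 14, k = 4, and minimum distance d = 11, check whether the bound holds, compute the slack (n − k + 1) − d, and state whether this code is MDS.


Singleton RHS = n − k + 1 = 11, slack = 0, bound satisfied, MDS.

Singleton bound: d ≤ n − k + 1.
Here n = 14, k = 4, so n − k + 1 = 11.
Given d = 11, check d ≤ 11: YES.
Slack = (n − k + 1) − d = 0.
The code is MDS (slack = 0).
Description: the claimed parameters are [14, 4, 11]_16; such a code would be MDS (meets Singleton bound).


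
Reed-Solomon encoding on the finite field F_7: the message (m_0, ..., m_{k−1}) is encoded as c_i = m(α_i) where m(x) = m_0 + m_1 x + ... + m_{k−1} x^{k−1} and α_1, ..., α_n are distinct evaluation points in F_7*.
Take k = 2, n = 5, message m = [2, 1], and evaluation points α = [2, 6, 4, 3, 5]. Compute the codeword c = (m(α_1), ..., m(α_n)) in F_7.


c = [4, 1, 6, 5, 0]

Message polynomial: m(x) = 2 + 1·x (mod 7).
For each evaluation point α_i, compute m(α_i) mod 7:
  α_1 = 2: Horner steps 1 → 4, so m(2) = 4.
  α_2 = 6: Horner steps 1 → 1, so m(6) = 1.
  α_3 = 4: Horner steps 1 → 6, so m(4) = 6.
  α_4 = 3: Horner steps 1 → 5, so m(3) = 5.
  α_5 = 5: Horner steps 1 → 0, so m(5) = 0.
Codeword c = [4, 1, 6, 5, 0] ∈ F_7^5.


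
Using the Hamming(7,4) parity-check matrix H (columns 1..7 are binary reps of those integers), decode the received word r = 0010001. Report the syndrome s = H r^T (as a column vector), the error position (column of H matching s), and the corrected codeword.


s = (1, 0, 0)^T, error position = 4, corrected codeword c = 0011001

Compute s = H r^T mod 2 one row at a time:
  s_1 = 0 + 0 + 0 + 1 = 1 ≡ 1 (mod 2).
  s_2 = 0 + 1 + 0 + 1 = 2 ≡ 0 (mod 2).
  s_3 = 0 + 1 + 0 + 1 = 2 ≡ 0 (mod 2).
s = (1, 0, 0)^T — this equals column 4 of H (binary 100), so error is at position 4.
Correct: flip bit 4 of r = 0010001 to get c = 0011001.


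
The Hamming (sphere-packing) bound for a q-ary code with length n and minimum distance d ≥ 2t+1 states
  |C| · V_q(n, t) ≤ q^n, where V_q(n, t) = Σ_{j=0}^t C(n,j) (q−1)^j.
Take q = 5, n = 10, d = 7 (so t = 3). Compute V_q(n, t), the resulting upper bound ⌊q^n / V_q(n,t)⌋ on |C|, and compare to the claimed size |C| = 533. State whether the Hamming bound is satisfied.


V_q(n, t) = 8441, q^n = 9765625, Hamming bound = 1156, |C| = 533 ≤ bound (satisfied).

Step 1: Compute V_q(n, t) = Σ_{j=0}^3 C(n, j) (q−1)^j.
  j = 0: C(10,0)·(4)^0 = 1·1 = 1.
  j = 1: C(10,1)·(4)^1 = 10·4 = 40.
  j = 2: C(10,2)·(4)^2 = 45·16 = 720.
  j = 3: C(10,3)·(4)^3 = 120·64 = 7680.
  V_q(n, t) = 1 + 40 + 720 + 7680 = 8441.
Step 2: q^n = 5^10 = 9765625.
Step 3: Hamming bound ⌊q^n / V_q(n,t)⌋ = ⌊9765625/8441⌋ = 1156.
Step 4: Compare |C| = 533 to 1156: satisfied.
The claimed |C| lies below the Hamming bound.


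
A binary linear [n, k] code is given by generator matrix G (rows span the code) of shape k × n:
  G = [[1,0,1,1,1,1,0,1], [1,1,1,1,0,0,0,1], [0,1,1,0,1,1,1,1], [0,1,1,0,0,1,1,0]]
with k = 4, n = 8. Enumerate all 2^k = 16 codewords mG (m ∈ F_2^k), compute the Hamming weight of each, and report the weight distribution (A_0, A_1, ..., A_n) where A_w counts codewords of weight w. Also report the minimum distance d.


Weight distribution: A_0 = 1, A_2 = 1, A_3 = 4, A_4 = 3, A_5 = 4, A_6 = 3. Minimum distance d = 2.

Enumerate all 2^4 = 16 messages m ∈ F_2^4.
For each, compute codeword c = mG in F_2^8, then tally its weight.
  m = 0000 → c = 00000000, weight = 0.
  m = 1000 → c = 10111101, weight = 6.
  m = 0100 → c = 11110001, weight = 5.
  m = 1100 → c = 01001100, weight = 3.
  m = 0010 → c = 01101111, weight = 6.
  m = 1010 → c = 11010010, weight = 4.
  m = 0110 → c = 10011110, weight = 5.
  m = 1110 → c = 00100011, weight = 3.
  m = 0001 → c = 01100110, weight = 4.
  m = 1001 → c = 11011011, weight = 6.
  m = 0101 → c = 10010111, weight = 5.
  m = 1101 → c = 00101010, weight = 3.
  m = 0011 → c = 00001001, weight = 2.
  m = 1011 → c = 10110100, weight = 4.
  m = 0111 → c = 11111000, weight = 5.
  m = 1111 → c = 01000101, weight = 3.
Tally weights:
  weight 0: 1 codewords.
  weight 2: 1 codewords.
  weight 3: 4 codewords.
  weight 4: 3 codewords.
  weight 5: 4 codewords.
  weight 6: 3 codewords.
Minimum distance d = smallest w > 0 with A_w > 0 = 2.
Sanity: Σ A_w = 16 = 2^4 = 16 ✓.


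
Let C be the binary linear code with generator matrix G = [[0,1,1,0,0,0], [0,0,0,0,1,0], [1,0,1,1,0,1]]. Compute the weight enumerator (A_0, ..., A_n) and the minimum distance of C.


Weight distribution: A_0 = 1, A_1 = 1, A_2 = 1, A_3 = 1, A_4 = 2, A_5 = 2. Minimum distance d = 1.

Enumerate all 2^3 = 8 messages m ∈ F_2^3.
For each, compute codeword c = mG in F_2^6, then tally its weight.
  m = 000 → c = 000000, weight = 0.
  m = 100 → c = 011000, weight = 2.
  m = 010 → c = 000010, weight = 1.
  m = 110 → c = 011010, weight = 3.
  m = 001 → c = 101101, weight = 4.
  m = 101 → c = 110101, weight = 4.
  m = 011 → c = 101111, weight = 5.
  m = 111 → c = 110111, weight = 5.
Tally weights:
  weight 0: 1 codewords.
  weight 1: 1 codewords.
  weight 2: 1 codewords.
  weight 3: 1 codewords.
  weight 4: 2 codewords.
  weight 5: 2 codewords.
Minimum distance d = smallest w > 0 with A_w > 0 = 1.
Sanity: Σ A_w = 8 = 2^3 = 8 ✓.


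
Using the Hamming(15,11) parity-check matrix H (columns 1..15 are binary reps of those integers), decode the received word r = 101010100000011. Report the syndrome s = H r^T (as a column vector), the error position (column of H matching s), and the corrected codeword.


s = (0, 0, 0, 1)^T, error position = 1, corrected codeword c = 001010100000011

Compute s = H r^T mod 2 one row at a time:
  s_1 = 0 + 0 + 0 + 0 + 0 + 0 + 1 + 1 = 2 ≡ 0 (mod 2).
  s_2 = 0 + 1 + 0 + 1 + 0 + 0 + 1 + 1 = 4 ≡ 0 (mod 2).
  s_3 = 0 + 1 + 0 + 1 + 0 + 0 + 1 + 1 = 4 ≡ 0 (mod 2).
  s_4 = 1 + 1 + 1 + 1 + 0 + 0 + 0 + 1 = 5 ≡ 1 (mod 2).
s = (0, 0, 0, 1)^T — this equals column 1 of H (binary 0001), so error is at position 1.
Correct: flip bit 1 of r = 101010100000011 to get c = 001010100000011.


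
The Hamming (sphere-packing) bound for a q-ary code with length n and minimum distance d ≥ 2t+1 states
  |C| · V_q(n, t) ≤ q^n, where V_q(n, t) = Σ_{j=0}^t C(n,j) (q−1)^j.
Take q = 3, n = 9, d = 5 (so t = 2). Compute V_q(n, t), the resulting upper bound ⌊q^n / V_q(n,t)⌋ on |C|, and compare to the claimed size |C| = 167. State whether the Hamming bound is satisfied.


V_q(n, t) = 163, q^n = 19683, Hamming bound = 120, |C| = 167 > bound (violated).

Step 1: Compute V_q(n, t) = Σ_{j=0}^2 C(n, j) (q−1)^j.
  j = 0: C(9,0)·(2)^0 = 1·1 = 1.
  j = 1: C(9,1)·(2)^1 = 9·2 = 18.
  j = 2: C(9,2)·(2)^2 = 36·4 = 144.
  V_q(n, t) = 1 + 18 + 144 = 163.
Step 2: q^n = 3^9 = 19683.
Step 3: Hamming bound ⌊q^n / V_q(n,t)⌋ = ⌊19683/163⌋ = 120.
Step 4: Compare |C| = 167 to 120: violated.
The claimed |C| lies above the Hamming bound, so no 3-ary code of length 9 with d ≥ 5 can have 167 codewords.


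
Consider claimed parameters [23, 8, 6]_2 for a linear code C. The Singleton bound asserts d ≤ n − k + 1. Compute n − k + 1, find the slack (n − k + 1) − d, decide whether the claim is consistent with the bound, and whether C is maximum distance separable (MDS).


Singleton RHS = n − k + 1 = 16, slack = 10, bound satisfied, not MDS.

Singleton bound: d ≤ n − k + 1.
Here n = 23, k = 8, so n − k + 1 = 16.
Given d = 6, check d ≤ 16: YES.
Slack = (n − k + 1) − d = 10.
The code is NOT MDS (slack = 10 > 0).
Description: the claimed parameters are [23, 8, 6]_2; such a code would be non-MDS.


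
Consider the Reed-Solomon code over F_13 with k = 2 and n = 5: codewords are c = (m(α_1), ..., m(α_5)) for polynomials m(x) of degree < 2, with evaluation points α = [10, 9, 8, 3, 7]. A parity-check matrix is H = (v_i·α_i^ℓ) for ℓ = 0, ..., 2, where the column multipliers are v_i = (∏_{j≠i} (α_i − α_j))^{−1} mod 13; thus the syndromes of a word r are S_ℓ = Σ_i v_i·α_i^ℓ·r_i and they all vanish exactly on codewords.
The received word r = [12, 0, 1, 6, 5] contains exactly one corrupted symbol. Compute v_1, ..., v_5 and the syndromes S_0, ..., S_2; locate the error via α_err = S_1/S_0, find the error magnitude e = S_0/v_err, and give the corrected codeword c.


S = (8, 4, 2), error at position 5, error magnitude e = 3, c = [12, 0, 1, 6, 2].

Step 1: column multipliers v_i = (∏_{j≠i}(α_i − α_j))^{−1} mod 13.
  i = 1 (α = 10): (10−9)(10−8)(10−3)(10−7) = 1·2·7·3 = 42 ≡ 3, so v_1 = 3^{−1} = 9 (mod 13).
  i = 2 (α = 9): (9−10)(9−8)(9−3)(9−7) = (−1)·1·6·2 = −12 ≡ 1, so v_2 = 1^{−1} = 1 (mod 13).
  i = 3 (α = 8): (8−10)(8−9)(8−3)(8−7) = (−2)·(−1)·5·1 = 10 ≡ 10, so v_3 = 10^{−1} = 4 (mod 13).
  i = 4 (α = 3): (3−10)(3−9)(3−8)(3−7) = (−7)·(−6)·(−5)·(−4) = 840 ≡ 8, so v_4 = 8^{−1} = 5 (mod 13).
  i = 5 (α = 7): (7−10)(7−9)(7−8)(7−3) = (−3)·(−2)·(−1)·4 = −24 ≡ 2, so v_5 = 2^{−1} = 7 (mod 13).
  v = [9, 1, 4, 5, 7].
Step 2: syndromes of r = [12, 0, 1, 6, 5] (all sums mod 13).
  S_0 = Σ v_i r_i = 9·12 + 1·0 + 4·1 + 5·6 + 7·5 = 177 ≡ 8.
  S_1 = Σ v_i α_i r_i = 9·10·12 + 1·9·0 + 4·8·1 + 5·3·6 + 7·7·5 = 1447 ≡ 4.
  α_i^2 mod 13 = [9, 3, 12, 9, 10].
  S_2 = Σ v_i α_i^2 r_i = 9·9·12 + 1·3·0 + 4·12·1 + 5·9·6 + 7·10·5 = 1640 ≡ 2.
  S = (8, 4, 2) ≠ 0, so r is not a codeword (an error is present).
Step 3: locate the error. For a single error e at position i, S_ℓ = v_i·e·α_i^ℓ, so α_err = S_1/S_0.
  S_0^{−1} = 8^{−1} = 5 (mod 13), so α_err = 4·5 = 20 ≡ 7 = α_5. Error position i = 5.
  Consistency check: S_2/S_1 = 2·10 = 20 ≡ 7 = α_err ✓ (single-error assumption holds).
Step 4: error magnitude e = S_0/v_5 = S_0·∏_{j≠5}(α_5 − α_j) = 8·2 = 16 ≡ 3 (mod 13).
Step 5: correct position 5: c_5 = r_5 − e = 5 − 3 ≡ 2 (mod 13). Hence c = [12, 0, 1, 6, 2].
  Check: interpolating c through the α_i gives m(x) = 9 + 12·x (degree < 2) with m(α_i) = c_i for every i, so c is indeed a codeword.


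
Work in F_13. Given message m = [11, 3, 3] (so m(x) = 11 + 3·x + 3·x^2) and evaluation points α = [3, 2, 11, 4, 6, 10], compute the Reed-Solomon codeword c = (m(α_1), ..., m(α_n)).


c = [8, 3, 4, 6, 7, 3]

Message polynomial: m(x) = 11 + 3·x + 3·x^2 (mod 13).
For each evaluation point α_i, compute m(α_i) mod 13:
  α_1 = 3: Horner steps 3 → 12 → 8, so m(3) = 8.
  α_2 = 2: Horner steps 3 → 9 → 3, so m(2) = 3.
  α_3 = 11: Horner steps 3 → 10 → 4, so m(11) = 4.
  α_4 = 4: Horner steps 3 → 2 → 6, so m(4) = 6.
  α_5 = 6: Horner steps 3 → 8 → 7, so m(6) = 7.
  α_6 = 10: Horner steps 3 → 7 → 3, so m(10) = 3.
Codeword c = [8, 3, 4, 6, 7, 3] ∈ F_13^6.


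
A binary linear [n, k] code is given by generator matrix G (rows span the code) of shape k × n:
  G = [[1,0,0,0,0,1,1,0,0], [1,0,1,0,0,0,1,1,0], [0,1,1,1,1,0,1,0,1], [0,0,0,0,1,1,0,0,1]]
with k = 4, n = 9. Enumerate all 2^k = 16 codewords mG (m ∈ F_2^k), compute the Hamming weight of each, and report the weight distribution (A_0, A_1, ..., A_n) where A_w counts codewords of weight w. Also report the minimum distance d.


Weight distribution: A_0 = 1, A_3 = 3, A_4 = 5, A_5 = 2, A_6 = 2, A_7 = 3. Minimum distance d = 3.

Enumerate all 2^4 = 16 messages m ∈ F_2^4.
For each, compute codeword c = mG in F_2^9, then tally its weight.
  m = 0000 → c = 000000000, weight = 0.
  m = 1000 → c = 100001100, weight = 3.
  m = 0100 → c = 101000110, weight = 4.
  m = 1100 → c = 001001010, weight = 3.
  m = 0010 → c = 011110101, weight = 6.
  m = 1010 → c = 111111001, weight = 7.
  m = 0110 → c = 110110011, weight = 6.
  m = 1110 → c = 010111111, weight = 7.
  m = 0001 → c = 000011001, weight = 3.
  m = 1001 → c = 100010101, weight = 4.
  m = 0101 → c = 101011111, weight = 7.
  m = 1101 → c = 001010011, weight = 4.
  m = 0011 → c = 011101100, weight = 5.
  m = 1011 → c = 111100000, weight = 4.
  m = 0111 → c = 110101010, weight = 5.
  m = 1111 → c = 010100110, weight = 4.
Tally weights:
  weight 0: 1 codewords.
  weight 3: 3 codewords.
  weight 4: 5 codewords.
  weight 5: 2 codewords.
  weight 6: 2 codewords.
  weight 7: 3 codewords.
Minimum distance d = smallest w > 0 with A_w > 0 = 3.
Sanity: Σ A_w = 16 = 2^4 = 16 ✓.
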